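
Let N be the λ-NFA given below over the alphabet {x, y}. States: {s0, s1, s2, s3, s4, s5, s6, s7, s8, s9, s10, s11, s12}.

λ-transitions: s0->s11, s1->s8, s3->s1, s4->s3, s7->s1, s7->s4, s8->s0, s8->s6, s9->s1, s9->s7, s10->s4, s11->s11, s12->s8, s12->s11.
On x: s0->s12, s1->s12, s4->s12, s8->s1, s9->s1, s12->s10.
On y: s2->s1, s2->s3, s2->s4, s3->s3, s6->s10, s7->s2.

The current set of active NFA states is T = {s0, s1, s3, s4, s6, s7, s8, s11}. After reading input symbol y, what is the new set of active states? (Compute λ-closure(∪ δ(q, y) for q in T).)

{s0, s1, s2, s3, s4, s6, s8, s10, s11}

s3 on y → {s3}.
s6 on y → {s10}.
s7 on y → {s2}.
No y-transition from s0, s1, s4, s8, s11.
Union after reading y: {s2, s3, s10}.
Now take the λ-closure:
From s3 via λ: add s1.
From s10 via λ: add s4.
From s1 via λ: add s8.
From s8 via λ: add s0, s6.
From s0 via λ: add s11.
No new states can be added; the closed set is {s0, s1, s2, s3, s4, s6, s8, s10, s11}.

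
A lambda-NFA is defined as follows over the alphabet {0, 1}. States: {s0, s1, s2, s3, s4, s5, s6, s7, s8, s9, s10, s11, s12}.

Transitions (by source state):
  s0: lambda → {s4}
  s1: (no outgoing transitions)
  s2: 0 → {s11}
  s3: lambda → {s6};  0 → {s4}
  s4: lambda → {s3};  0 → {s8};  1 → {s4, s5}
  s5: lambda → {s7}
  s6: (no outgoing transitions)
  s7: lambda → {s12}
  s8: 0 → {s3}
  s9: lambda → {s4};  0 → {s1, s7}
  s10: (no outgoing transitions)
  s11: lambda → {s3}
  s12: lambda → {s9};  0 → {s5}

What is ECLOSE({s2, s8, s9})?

{s2, s3, s4, s6, s8, s9}

Start with {s2, s8, s9}.
From s9 via lambda: add s4.
From s4 via lambda: add s3.
From s3 via lambda: add s6.
No new states can be added; the closed set is {s2, s3, s4, s6, s8, s9}.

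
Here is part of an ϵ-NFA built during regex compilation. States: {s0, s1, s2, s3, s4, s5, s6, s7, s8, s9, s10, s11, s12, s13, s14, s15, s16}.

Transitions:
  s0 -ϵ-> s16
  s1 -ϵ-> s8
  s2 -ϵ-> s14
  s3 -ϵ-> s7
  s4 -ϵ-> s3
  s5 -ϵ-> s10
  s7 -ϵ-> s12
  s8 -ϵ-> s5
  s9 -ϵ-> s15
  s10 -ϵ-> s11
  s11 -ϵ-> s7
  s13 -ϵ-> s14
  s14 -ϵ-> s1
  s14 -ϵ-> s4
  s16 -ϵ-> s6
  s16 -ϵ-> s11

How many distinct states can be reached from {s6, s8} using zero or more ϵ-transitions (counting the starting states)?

Start with {s6, s8}.
From s8 via ϵ: add s5.
From s5 via ϵ: add s10.
From s10 via ϵ: add s11.
From s11 via ϵ: add s7.
From s7 via ϵ: add s12.
ϵ-closure = {s5, s6, s7, s8, s10, s11, s12}, which has 7 states.

7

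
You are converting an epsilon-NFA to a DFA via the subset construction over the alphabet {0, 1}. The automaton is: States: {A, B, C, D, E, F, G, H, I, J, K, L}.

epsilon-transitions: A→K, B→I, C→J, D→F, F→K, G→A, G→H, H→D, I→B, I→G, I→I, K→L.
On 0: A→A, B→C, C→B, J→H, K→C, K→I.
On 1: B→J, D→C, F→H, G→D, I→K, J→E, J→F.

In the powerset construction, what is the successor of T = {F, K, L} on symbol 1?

F on 1 → {H}.
No 1-transition from K, L.
Union after reading 1: {H}.
Now take the epsilon-closure:
From H via epsilon: add D.
From D via epsilon: add F.
From F via epsilon: add K.
From K via epsilon: add L.
No new states can be added; the closed set is {D, F, H, K, L}.

{D, F, H, K, L}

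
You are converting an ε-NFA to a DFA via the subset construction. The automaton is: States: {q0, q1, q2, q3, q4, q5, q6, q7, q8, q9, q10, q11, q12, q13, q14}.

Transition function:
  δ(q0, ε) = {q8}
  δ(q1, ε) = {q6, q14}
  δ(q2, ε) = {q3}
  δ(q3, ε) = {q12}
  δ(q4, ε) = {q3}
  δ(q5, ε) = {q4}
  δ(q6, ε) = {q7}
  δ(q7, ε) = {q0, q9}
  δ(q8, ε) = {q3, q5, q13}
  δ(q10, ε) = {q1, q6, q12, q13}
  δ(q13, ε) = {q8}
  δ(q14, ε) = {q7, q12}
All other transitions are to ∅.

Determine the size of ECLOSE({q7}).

9

Start with {q7}.
From q7 via ε: add q0, q9.
From q0 via ε: add q8.
From q8 via ε: add q3, q5, q13.
From q3 via ε: add q12.
From q5 via ε: add q4.
ε-closure = {q0, q3, q4, q5, q7, q8, q9, q12, q13}, which has 9 states.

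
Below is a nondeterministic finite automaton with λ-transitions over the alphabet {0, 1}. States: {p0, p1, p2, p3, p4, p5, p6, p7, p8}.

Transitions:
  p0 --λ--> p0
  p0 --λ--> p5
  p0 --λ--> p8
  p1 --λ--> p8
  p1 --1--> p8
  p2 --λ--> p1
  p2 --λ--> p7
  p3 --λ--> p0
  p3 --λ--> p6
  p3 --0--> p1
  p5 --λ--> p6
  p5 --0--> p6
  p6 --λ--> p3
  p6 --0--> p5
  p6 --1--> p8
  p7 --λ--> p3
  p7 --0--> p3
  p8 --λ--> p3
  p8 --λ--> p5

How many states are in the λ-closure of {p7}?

Start with {p7}.
From p7 via λ: add p3.
From p3 via λ: add p0, p6.
From p0 via λ: add p5, p8.
λ-closure = {p0, p3, p5, p6, p7, p8}, which has 6 states.

6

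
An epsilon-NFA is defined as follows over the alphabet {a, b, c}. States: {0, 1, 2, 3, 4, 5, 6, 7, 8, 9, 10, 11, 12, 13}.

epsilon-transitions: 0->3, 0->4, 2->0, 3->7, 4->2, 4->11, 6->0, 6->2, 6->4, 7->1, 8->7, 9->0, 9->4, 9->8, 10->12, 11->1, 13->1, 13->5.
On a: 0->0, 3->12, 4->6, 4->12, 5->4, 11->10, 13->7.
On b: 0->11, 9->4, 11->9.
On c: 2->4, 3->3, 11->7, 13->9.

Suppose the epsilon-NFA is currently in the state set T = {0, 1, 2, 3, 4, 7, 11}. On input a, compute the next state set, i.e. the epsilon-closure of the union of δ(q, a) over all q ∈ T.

0 on a → {0}.
3 on a → {12}.
4 on a → {6, 12}.
11 on a → {10}.
No a-transition from 1, 2, 7.
Union after reading a: {0, 6, 10, 12}.
Now take the epsilon-closure:
From 0 via epsilon: add 3, 4.
From 6 via epsilon: add 2.
From 3 via epsilon: add 7.
From 4 via epsilon: add 11.
From 7 via epsilon: add 1.
No new states can be added; the closed set is {0, 1, 2, 3, 4, 6, 7, 10, 11, 12}.

{0, 1, 2, 3, 4, 6, 7, 10, 11, 12}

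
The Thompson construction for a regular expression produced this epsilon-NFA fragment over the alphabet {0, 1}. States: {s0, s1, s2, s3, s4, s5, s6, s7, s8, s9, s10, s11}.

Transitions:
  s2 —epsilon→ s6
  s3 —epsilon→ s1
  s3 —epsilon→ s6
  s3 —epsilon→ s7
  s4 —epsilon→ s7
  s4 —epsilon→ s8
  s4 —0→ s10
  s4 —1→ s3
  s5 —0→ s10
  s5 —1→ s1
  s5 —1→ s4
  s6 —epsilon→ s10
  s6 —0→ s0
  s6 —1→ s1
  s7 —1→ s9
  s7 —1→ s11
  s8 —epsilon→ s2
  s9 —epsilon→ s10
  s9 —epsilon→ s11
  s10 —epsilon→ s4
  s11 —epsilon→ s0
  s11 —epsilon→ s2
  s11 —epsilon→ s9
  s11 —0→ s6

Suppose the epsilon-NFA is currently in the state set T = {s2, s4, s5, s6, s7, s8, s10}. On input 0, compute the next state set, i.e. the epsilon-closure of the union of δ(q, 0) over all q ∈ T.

{s0, s2, s4, s6, s7, s8, s10}

s4 on 0 → {s10}.
s5 on 0 → {s10}.
s6 on 0 → {s0}.
No 0-transition from s2, s7, s8, s10.
Union after reading 0: {s0, s10}.
Now take the epsilon-closure:
From s10 via epsilon: add s4.
From s4 via epsilon: add s7, s8.
From s8 via epsilon: add s2.
From s2 via epsilon: add s6.
No new states can be added; the closed set is {s0, s2, s4, s6, s7, s8, s10}.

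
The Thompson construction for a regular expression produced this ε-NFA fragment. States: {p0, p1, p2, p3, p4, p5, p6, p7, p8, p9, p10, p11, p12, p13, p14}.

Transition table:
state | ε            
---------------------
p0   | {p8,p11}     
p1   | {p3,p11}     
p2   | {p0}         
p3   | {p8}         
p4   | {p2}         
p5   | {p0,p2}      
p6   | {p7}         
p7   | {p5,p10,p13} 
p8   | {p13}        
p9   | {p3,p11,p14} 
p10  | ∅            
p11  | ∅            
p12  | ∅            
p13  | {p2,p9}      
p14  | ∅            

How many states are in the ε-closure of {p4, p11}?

Start with {p4, p11}.
From p4 via ε: add p2.
From p2 via ε: add p0.
From p0 via ε: add p8.
From p8 via ε: add p13.
From p13 via ε: add p9.
From p9 via ε: add p3, p14.
ε-closure = {p0, p2, p3, p4, p8, p9, p11, p13, p14}, which has 9 states.

9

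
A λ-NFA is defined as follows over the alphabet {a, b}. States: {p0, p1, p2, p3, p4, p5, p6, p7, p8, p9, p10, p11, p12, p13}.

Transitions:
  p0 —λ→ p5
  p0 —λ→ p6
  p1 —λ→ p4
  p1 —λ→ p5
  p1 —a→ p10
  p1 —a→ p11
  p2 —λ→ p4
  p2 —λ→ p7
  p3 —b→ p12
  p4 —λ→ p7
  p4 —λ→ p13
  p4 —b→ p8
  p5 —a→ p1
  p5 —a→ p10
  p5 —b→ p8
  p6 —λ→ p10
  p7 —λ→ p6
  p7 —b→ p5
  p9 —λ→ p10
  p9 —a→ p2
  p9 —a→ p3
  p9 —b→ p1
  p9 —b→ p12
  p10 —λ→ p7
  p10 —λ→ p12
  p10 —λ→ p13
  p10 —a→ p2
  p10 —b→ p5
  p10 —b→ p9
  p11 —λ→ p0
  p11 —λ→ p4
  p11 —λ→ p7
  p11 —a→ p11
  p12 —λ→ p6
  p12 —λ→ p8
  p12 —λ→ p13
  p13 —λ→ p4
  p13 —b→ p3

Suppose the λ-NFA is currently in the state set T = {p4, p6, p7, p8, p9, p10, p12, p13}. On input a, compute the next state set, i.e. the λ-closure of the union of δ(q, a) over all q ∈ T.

{p2, p3, p4, p6, p7, p8, p10, p12, p13}

p9 on a → {p2, p3}.
p10 on a → {p2}.
No a-transition from p4, p6, p7, p8, p12, p13.
Union after reading a: {p2, p3}.
Now take the λ-closure:
From p2 via λ: add p4, p7.
From p4 via λ: add p13.
From p7 via λ: add p6.
From p6 via λ: add p10.
From p10 via λ: add p12.
From p12 via λ: add p8.
No new states can be added; the closed set is {p2, p3, p4, p6, p7, p8, p10, p12, p13}.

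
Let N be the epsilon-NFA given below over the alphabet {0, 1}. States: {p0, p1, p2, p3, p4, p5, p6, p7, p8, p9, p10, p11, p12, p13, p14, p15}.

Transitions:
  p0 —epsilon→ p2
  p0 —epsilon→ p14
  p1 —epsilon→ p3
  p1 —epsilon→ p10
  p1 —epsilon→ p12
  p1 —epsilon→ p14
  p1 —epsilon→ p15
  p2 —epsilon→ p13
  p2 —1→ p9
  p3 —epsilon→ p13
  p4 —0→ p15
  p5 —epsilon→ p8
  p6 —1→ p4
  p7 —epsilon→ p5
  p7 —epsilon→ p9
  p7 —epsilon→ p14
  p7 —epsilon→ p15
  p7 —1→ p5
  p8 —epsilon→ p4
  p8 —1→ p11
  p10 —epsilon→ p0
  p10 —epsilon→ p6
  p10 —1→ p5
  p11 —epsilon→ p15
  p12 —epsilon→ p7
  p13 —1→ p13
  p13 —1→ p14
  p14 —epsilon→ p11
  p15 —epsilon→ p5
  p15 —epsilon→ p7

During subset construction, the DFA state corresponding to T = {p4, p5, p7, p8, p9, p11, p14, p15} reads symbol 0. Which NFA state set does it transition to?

p4 on 0 → {p15}.
No 0-transition from p5, p7, p8, p9, p11, p14, p15.
Union after reading 0: {p15}.
Now take the epsilon-closure:
From p15 via epsilon: add p5, p7.
From p5 via epsilon: add p8.
From p7 via epsilon: add p9, p14.
From p8 via epsilon: add p4.
From p14 via epsilon: add p11.
No new states can be added; the closed set is {p4, p5, p7, p8, p9, p11, p14, p15}.

{p4, p5, p7, p8, p9, p11, p14, p15}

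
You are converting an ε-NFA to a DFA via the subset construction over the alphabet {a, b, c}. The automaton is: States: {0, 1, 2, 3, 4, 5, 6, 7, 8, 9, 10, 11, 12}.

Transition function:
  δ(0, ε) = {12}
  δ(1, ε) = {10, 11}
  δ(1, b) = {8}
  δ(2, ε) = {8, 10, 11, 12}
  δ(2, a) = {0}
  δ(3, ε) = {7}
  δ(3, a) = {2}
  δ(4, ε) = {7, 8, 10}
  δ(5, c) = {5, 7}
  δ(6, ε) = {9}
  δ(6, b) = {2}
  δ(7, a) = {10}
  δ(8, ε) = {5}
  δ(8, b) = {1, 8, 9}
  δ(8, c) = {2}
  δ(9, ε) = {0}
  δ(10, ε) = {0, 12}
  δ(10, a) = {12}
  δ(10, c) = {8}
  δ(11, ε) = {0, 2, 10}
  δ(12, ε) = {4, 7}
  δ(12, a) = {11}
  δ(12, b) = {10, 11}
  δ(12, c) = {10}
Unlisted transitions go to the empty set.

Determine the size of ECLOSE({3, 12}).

8

Start with {3, 12}.
From 3 via ε: add 7.
From 12 via ε: add 4.
From 4 via ε: add 8, 10.
From 8 via ε: add 5.
From 10 via ε: add 0.
ε-closure = {0, 3, 4, 5, 7, 8, 10, 12}, which has 8 states.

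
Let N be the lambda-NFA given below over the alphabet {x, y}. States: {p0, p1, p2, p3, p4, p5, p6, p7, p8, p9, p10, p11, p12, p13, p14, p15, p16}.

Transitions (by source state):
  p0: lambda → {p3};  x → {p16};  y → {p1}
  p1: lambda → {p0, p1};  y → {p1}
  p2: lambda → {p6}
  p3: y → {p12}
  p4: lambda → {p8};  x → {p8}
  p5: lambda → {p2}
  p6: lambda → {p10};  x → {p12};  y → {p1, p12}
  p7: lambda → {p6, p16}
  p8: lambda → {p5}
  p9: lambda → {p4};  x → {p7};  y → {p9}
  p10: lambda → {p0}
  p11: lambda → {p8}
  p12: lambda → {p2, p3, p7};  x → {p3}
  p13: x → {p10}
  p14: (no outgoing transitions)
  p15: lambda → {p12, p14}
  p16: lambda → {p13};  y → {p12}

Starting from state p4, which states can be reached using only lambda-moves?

Start with {p4}.
From p4 via lambda: add p8.
From p8 via lambda: add p5.
From p5 via lambda: add p2.
From p2 via lambda: add p6.
From p6 via lambda: add p10.
From p10 via lambda: add p0.
From p0 via lambda: add p3.
No new states can be added; the closed set is {p0, p2, p3, p4, p5, p6, p8, p10}.

{p0, p2, p3, p4, p5, p6, p8, p10}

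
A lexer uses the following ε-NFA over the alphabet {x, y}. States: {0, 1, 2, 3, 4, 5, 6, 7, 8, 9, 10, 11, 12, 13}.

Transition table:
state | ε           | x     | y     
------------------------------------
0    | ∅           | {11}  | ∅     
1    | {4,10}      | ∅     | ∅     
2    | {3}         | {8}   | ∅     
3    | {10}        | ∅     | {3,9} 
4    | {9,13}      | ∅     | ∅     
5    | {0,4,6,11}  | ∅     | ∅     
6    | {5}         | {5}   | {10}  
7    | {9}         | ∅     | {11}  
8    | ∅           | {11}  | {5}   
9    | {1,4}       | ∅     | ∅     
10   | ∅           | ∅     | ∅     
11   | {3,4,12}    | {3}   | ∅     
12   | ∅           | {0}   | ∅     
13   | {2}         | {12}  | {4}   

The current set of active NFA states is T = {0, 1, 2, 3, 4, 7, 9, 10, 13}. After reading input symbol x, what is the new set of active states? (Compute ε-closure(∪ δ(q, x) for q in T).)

0 on x → {11}.
2 on x → {8}.
13 on x → {12}.
No x-transition from 1, 3, 4, 7, 9, 10.
Union after reading x: {8, 11, 12}.
Now take the ε-closure:
From 11 via ε: add 3, 4.
From 3 via ε: add 10.
From 4 via ε: add 9, 13.
From 9 via ε: add 1.
From 13 via ε: add 2.
No new states can be added; the closed set is {1, 2, 3, 4, 8, 9, 10, 11, 12, 13}.

{1, 2, 3, 4, 8, 9, 10, 11, 12, 13}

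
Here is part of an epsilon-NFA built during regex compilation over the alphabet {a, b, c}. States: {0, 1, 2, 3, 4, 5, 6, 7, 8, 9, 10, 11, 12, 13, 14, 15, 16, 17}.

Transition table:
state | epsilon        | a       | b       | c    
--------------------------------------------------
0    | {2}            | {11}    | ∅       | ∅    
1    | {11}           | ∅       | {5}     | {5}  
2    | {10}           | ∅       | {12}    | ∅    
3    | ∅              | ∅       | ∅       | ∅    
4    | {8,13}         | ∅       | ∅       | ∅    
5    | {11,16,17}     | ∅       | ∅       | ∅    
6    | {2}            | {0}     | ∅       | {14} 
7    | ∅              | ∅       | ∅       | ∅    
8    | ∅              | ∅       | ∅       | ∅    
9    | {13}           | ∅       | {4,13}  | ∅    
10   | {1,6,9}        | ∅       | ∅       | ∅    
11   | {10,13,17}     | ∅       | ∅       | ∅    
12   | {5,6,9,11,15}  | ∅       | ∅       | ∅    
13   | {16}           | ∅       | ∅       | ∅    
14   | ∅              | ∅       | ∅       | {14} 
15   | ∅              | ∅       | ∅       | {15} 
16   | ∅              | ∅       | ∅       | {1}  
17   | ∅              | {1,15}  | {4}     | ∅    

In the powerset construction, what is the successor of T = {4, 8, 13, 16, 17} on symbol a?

{1, 2, 6, 9, 10, 11, 13, 15, 16, 17}

17 on a → {1, 15}.
No a-transition from 4, 8, 13, 16.
Union after reading a: {1, 15}.
Now take the epsilon-closure:
From 1 via epsilon: add 11.
From 11 via epsilon: add 10, 13, 17.
From 10 via epsilon: add 6, 9.
From 13 via epsilon: add 16.
From 6 via epsilon: add 2.
No new states can be added; the closed set is {1, 2, 6, 9, 10, 11, 13, 15, 16, 17}.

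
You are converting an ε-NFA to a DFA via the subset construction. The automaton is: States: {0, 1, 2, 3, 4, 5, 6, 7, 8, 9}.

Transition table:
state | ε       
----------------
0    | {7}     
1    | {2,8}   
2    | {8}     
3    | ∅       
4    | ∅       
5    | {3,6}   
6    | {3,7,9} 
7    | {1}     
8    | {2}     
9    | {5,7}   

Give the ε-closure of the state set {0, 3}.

{0, 1, 2, 3, 7, 8}

Start with {0, 3}.
From 0 via ε: add 7.
From 7 via ε: add 1.
From 1 via ε: add 2, 8.
No new states can be added; the closed set is {0, 1, 2, 3, 7, 8}.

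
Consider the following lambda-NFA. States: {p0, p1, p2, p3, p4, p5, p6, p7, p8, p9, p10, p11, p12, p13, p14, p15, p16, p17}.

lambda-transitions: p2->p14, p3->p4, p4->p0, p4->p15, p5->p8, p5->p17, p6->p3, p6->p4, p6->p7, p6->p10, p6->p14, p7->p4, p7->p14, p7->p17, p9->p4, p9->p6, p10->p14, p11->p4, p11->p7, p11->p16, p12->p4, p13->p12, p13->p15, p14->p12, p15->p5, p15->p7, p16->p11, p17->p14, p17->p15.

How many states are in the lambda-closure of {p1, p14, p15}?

Start with {p1, p14, p15}.
From p14 via lambda: add p12.
From p15 via lambda: add p5, p7.
From p5 via lambda: add p8, p17.
From p7 via lambda: add p4.
From p4 via lambda: add p0.
lambda-closure = {p0, p1, p4, p5, p7, p8, p12, p14, p15, p17}, which has 10 states.

10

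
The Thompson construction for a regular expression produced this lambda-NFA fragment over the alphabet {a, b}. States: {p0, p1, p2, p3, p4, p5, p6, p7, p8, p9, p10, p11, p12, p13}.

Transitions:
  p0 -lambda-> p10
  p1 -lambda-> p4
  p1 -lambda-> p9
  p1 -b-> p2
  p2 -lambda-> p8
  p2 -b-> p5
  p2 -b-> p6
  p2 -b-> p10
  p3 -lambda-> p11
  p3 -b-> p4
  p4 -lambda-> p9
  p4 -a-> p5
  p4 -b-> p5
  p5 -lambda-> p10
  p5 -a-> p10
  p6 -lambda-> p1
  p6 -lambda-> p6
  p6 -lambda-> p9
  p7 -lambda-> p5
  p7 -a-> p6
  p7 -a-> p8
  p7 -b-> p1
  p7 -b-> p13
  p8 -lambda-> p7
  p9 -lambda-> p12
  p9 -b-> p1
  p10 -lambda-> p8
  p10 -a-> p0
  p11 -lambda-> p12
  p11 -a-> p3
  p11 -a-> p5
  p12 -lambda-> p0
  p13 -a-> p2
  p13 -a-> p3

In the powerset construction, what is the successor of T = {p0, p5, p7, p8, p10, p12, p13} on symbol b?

{p0, p1, p4, p5, p7, p8, p9, p10, p12, p13}

p7 on b → {p1, p13}.
No b-transition from p0, p5, p8, p10, p12, p13.
Union after reading b: {p1, p13}.
Now take the lambda-closure:
From p1 via lambda: add p4, p9.
From p9 via lambda: add p12.
From p12 via lambda: add p0.
From p0 via lambda: add p10.
From p10 via lambda: add p8.
From p8 via lambda: add p7.
From p7 via lambda: add p5.
No new states can be added; the closed set is {p0, p1, p4, p5, p7, p8, p9, p10, p12, p13}.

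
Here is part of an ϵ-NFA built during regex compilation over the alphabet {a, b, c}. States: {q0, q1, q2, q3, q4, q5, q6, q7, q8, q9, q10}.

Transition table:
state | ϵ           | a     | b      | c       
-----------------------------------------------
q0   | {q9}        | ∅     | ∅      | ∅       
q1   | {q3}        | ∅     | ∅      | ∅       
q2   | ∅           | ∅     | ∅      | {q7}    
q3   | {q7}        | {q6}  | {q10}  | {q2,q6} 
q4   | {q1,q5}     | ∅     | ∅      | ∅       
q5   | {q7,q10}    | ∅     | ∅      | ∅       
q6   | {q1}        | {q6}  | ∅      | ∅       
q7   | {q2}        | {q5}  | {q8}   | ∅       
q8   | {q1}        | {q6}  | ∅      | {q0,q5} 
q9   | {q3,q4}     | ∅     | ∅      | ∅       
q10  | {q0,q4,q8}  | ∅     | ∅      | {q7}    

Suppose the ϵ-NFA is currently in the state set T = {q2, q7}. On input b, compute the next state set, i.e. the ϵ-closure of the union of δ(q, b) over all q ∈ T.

q7 on b → {q8}.
No b-transition from q2.
Union after reading b: {q8}.
Now take the ϵ-closure:
From q8 via ϵ: add q1.
From q1 via ϵ: add q3.
From q3 via ϵ: add q7.
From q7 via ϵ: add q2.
No new states can be added; the closed set is {q1, q2, q3, q7, q8}.

{q1, q2, q3, q7, q8}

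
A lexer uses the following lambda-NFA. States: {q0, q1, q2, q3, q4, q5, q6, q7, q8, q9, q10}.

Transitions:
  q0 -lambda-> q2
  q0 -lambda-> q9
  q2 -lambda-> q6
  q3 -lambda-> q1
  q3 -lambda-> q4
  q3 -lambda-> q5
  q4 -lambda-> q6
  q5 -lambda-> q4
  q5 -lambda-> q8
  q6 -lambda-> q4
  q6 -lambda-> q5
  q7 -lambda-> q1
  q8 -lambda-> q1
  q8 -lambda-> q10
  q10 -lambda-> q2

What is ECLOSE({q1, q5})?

Start with {q1, q5}.
From q5 via lambda: add q4, q8.
From q4 via lambda: add q6.
From q8 via lambda: add q10.
From q10 via lambda: add q2.
No new states can be added; the closed set is {q1, q2, q4, q5, q6, q8, q10}.

{q1, q2, q4, q5, q6, q8, q10}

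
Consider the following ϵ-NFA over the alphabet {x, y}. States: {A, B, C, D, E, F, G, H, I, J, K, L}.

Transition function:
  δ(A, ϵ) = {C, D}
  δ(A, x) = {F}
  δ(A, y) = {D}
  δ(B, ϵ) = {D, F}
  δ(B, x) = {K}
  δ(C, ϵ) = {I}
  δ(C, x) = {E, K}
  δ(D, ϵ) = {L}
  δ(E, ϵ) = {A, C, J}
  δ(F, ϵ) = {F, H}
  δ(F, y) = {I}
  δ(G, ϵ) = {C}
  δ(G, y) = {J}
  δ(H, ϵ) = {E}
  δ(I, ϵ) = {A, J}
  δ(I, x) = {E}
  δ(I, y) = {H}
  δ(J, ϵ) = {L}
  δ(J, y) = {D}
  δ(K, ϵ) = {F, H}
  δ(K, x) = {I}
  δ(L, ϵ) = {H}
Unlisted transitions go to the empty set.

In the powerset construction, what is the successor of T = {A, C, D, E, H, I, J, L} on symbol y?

{A, C, D, E, H, I, J, L}

A on y → {D}.
I on y → {H}.
J on y → {D}.
No y-transition from C, D, E, H, L.
Union after reading y: {D, H}.
Now take the ϵ-closure:
From D via ϵ: add L.
From H via ϵ: add E.
From E via ϵ: add A, C, J.
From C via ϵ: add I.
No new states can be added; the closed set is {A, C, D, E, H, I, J, L}.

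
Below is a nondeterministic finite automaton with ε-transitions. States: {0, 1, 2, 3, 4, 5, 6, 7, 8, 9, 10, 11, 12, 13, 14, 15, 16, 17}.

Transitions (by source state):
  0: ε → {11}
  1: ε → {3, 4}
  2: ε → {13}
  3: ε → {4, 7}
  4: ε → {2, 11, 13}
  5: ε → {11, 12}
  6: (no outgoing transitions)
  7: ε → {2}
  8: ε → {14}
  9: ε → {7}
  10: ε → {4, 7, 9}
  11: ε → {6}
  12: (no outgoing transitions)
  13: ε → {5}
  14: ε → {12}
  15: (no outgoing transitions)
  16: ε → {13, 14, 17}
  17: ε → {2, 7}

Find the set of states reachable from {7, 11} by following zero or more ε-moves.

Start with {7, 11}.
From 7 via ε: add 2.
From 11 via ε: add 6.
From 2 via ε: add 13.
From 13 via ε: add 5.
From 5 via ε: add 12.
No new states can be added; the closed set is {2, 5, 6, 7, 11, 12, 13}.

{2, 5, 6, 7, 11, 12, 13}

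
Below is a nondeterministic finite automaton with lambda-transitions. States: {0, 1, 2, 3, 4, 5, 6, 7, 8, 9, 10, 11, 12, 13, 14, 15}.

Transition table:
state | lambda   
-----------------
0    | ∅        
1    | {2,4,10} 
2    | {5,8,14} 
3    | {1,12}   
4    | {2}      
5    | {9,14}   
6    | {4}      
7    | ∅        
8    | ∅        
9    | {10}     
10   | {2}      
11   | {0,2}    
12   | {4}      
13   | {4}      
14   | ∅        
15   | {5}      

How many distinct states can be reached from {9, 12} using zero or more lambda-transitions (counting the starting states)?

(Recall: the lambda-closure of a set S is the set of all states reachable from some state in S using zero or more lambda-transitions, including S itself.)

Start with {9, 12}.
From 9 via lambda: add 10.
From 12 via lambda: add 4.
From 4 via lambda: add 2.
From 2 via lambda: add 5, 8, 14.
lambda-closure = {2, 4, 5, 8, 9, 10, 12, 14}, which has 8 states.

8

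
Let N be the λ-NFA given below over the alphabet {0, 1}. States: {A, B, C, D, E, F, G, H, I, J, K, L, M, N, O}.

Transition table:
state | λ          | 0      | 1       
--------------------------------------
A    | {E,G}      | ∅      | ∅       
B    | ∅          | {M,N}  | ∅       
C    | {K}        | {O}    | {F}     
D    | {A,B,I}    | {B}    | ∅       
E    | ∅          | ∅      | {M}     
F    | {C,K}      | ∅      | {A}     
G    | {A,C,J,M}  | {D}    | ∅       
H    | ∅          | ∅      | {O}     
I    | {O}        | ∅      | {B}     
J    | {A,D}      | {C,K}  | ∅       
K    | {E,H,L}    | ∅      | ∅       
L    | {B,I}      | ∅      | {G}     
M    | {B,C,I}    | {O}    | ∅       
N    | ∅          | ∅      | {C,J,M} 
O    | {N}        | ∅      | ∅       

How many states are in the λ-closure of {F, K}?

10

Start with {F, K}.
From F via λ: add C.
From K via λ: add E, H, L.
From L via λ: add B, I.
From I via λ: add O.
From O via λ: add N.
λ-closure = {B, C, E, F, H, I, K, L, N, O}, which has 10 states.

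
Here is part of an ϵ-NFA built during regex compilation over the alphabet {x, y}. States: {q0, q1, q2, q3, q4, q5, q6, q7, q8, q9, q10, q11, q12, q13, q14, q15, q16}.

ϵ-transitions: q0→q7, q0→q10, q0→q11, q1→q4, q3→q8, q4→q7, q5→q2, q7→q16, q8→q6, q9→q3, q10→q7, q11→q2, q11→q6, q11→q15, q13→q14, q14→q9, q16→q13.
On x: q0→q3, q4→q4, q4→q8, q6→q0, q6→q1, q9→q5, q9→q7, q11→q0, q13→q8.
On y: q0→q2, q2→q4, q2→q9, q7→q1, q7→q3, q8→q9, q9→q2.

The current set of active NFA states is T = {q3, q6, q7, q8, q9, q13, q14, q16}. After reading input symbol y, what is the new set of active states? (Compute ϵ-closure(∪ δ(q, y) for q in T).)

q7 on y → {q1, q3}.
q8 on y → {q9}.
q9 on y → {q2}.
No y-transition from q3, q6, q13, q14, q16.
Union after reading y: {q1, q2, q3, q9}.
Now take the ϵ-closure:
From q1 via ϵ: add q4.
From q3 via ϵ: add q8.
From q4 via ϵ: add q7.
From q8 via ϵ: add q6.
From q7 via ϵ: add q16.
From q16 via ϵ: add q13.
From q13 via ϵ: add q14.
No new states can be added; the closed set is {q1, q2, q3, q4, q6, q7, q8, q9, q13, q14, q16}.

{q1, q2, q3, q4, q6, q7, q8, q9, q13, q14, q16}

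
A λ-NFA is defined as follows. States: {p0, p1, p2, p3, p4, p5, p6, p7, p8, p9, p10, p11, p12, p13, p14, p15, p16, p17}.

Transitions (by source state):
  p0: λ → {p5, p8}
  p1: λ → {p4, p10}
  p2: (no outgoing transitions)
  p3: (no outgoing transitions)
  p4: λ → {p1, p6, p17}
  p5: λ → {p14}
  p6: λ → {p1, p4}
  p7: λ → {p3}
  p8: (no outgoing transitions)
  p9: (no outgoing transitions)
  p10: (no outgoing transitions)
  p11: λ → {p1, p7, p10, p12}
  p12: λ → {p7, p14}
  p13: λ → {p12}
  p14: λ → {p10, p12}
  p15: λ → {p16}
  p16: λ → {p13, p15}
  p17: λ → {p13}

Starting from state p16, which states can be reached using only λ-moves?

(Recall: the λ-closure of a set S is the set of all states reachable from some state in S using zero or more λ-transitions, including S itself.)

{p3, p7, p10, p12, p13, p14, p15, p16}

Start with {p16}.
From p16 via λ: add p13, p15.
From p13 via λ: add p12.
From p12 via λ: add p7, p14.
From p7 via λ: add p3.
From p14 via λ: add p10.
No new states can be added; the closed set is {p3, p7, p10, p12, p13, p14, p15, p16}.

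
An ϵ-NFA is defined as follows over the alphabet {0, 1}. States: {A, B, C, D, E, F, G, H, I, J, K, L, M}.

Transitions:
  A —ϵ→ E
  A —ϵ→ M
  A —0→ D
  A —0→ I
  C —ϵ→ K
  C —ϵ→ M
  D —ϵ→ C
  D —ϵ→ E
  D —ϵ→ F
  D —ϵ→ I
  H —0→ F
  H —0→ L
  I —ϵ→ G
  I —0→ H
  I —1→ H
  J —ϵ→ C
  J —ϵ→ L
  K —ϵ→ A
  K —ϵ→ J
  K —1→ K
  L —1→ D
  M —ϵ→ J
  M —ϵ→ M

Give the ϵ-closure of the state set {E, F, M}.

{A, C, E, F, J, K, L, M}

Start with {E, F, M}.
From M via ϵ: add J.
From J via ϵ: add C, L.
From C via ϵ: add K.
From K via ϵ: add A.
No new states can be added; the closed set is {A, C, E, F, J, K, L, M}.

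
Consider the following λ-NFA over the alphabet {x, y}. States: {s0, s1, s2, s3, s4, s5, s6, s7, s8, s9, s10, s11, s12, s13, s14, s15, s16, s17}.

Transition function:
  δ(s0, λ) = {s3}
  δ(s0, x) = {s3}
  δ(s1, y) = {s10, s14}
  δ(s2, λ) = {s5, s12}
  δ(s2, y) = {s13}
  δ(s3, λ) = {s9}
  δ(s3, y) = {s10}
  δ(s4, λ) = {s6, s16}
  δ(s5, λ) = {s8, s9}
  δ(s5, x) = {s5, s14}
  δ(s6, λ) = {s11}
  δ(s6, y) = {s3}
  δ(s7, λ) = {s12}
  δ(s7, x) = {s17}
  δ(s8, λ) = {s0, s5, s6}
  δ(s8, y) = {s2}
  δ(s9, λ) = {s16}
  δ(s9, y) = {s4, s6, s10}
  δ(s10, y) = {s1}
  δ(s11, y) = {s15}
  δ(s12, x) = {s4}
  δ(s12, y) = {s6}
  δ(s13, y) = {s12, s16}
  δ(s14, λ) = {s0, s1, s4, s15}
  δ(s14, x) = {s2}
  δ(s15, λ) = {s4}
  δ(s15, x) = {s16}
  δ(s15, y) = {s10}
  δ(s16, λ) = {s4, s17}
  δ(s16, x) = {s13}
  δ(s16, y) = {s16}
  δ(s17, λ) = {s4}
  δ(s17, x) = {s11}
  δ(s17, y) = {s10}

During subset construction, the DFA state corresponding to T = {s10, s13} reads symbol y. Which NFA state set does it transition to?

s10 on y → {s1}.
s13 on y → {s12, s16}.
Union after reading y: {s1, s12, s16}.
Now take the λ-closure:
From s16 via λ: add s4, s17.
From s4 via λ: add s6.
From s6 via λ: add s11.
No new states can be added; the closed set is {s1, s4, s6, s11, s12, s16, s17}.

{s1, s4, s6, s11, s12, s16, s17}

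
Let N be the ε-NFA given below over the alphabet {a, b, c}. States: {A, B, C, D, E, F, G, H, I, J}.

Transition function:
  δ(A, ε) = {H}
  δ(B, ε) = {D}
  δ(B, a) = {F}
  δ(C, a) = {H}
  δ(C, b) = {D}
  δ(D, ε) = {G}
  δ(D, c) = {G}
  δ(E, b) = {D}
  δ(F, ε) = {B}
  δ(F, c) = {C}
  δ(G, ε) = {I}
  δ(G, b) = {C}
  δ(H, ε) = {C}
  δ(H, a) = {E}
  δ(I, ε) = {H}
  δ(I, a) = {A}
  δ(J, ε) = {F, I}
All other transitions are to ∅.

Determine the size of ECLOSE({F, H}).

Start with {F, H}.
From F via ε: add B.
From H via ε: add C.
From B via ε: add D.
From D via ε: add G.
From G via ε: add I.
ε-closure = {B, C, D, F, G, H, I}, which has 7 states.

7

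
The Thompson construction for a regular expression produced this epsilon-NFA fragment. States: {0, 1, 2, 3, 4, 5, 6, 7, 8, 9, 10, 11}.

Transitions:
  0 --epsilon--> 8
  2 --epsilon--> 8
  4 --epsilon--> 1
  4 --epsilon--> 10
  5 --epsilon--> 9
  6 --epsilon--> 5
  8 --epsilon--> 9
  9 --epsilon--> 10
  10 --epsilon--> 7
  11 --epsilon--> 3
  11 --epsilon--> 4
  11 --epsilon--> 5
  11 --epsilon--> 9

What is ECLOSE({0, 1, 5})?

{0, 1, 5, 7, 8, 9, 10}

Start with {0, 1, 5}.
From 0 via epsilon: add 8.
From 5 via epsilon: add 9.
From 9 via epsilon: add 10.
From 10 via epsilon: add 7.
No new states can be added; the closed set is {0, 1, 5, 7, 8, 9, 10}.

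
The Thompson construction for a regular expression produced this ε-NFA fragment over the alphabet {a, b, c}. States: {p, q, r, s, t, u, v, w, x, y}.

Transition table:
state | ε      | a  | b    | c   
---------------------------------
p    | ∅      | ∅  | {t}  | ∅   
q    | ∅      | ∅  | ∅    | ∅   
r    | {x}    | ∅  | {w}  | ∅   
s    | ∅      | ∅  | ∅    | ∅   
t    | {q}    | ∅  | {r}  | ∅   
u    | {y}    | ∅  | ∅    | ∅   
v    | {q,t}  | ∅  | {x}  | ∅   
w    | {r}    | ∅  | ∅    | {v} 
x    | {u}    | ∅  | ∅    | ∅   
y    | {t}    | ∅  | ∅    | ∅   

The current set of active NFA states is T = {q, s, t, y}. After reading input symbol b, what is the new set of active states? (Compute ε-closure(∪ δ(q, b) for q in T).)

{q, r, t, u, x, y}

t on b → {r}.
No b-transition from q, s, y.
Union after reading b: {r}.
Now take the ε-closure:
From r via ε: add x.
From x via ε: add u.
From u via ε: add y.
From y via ε: add t.
From t via ε: add q.
No new states can be added; the closed set is {q, r, t, u, x, y}.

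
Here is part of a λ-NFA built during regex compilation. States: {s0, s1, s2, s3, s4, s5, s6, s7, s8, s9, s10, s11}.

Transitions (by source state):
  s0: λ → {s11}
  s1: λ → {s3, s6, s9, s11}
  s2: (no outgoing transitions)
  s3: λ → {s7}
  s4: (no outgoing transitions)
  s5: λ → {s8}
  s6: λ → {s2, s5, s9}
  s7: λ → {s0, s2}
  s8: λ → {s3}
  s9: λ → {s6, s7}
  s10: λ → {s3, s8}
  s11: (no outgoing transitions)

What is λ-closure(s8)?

Start with {s8}.
From s8 via λ: add s3.
From s3 via λ: add s7.
From s7 via λ: add s0, s2.
From s0 via λ: add s11.
No new states can be added; the closed set is {s0, s2, s3, s7, s8, s11}.

{s0, s2, s3, s7, s8, s11}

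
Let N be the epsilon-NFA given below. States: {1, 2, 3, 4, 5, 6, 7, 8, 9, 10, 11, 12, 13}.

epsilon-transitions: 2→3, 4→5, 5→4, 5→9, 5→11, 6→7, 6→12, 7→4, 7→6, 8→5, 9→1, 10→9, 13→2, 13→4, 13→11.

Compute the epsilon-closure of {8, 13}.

{1, 2, 3, 4, 5, 8, 9, 11, 13}

Start with {8, 13}.
From 8 via epsilon: add 5.
From 13 via epsilon: add 2, 4, 11.
From 2 via epsilon: add 3.
From 5 via epsilon: add 9.
From 9 via epsilon: add 1.
No new states can be added; the closed set is {1, 2, 3, 4, 5, 8, 9, 11, 13}.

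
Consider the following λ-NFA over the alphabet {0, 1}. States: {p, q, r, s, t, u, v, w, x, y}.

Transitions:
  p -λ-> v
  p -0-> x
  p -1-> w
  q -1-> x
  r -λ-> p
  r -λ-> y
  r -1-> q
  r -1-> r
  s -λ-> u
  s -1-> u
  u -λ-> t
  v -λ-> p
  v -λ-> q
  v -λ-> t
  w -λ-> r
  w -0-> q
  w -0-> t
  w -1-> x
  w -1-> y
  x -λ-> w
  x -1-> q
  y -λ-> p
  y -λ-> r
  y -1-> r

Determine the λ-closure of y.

Start with {y}.
From y via λ: add p, r.
From p via λ: add v.
From v via λ: add q, t.
No new states can be added; the closed set is {p, q, r, t, v, y}.

{p, q, r, t, v, y}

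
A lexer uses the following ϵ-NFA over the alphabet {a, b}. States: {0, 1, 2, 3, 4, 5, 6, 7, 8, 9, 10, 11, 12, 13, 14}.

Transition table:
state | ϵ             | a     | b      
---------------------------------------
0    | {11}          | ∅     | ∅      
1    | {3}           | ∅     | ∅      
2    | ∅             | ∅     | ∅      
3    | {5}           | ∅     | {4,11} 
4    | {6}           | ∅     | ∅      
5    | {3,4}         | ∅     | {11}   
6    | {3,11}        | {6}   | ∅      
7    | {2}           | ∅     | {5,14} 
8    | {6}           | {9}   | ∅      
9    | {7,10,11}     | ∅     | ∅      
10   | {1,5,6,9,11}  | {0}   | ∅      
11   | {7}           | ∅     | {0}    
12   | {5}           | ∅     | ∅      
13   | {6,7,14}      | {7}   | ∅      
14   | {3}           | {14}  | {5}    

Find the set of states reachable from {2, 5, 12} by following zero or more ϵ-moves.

{2, 3, 4, 5, 6, 7, 11, 12}

Start with {2, 5, 12}.
From 5 via ϵ: add 3, 4.
From 4 via ϵ: add 6.
From 6 via ϵ: add 11.
From 11 via ϵ: add 7.
No new states can be added; the closed set is {2, 3, 4, 5, 6, 7, 11, 12}.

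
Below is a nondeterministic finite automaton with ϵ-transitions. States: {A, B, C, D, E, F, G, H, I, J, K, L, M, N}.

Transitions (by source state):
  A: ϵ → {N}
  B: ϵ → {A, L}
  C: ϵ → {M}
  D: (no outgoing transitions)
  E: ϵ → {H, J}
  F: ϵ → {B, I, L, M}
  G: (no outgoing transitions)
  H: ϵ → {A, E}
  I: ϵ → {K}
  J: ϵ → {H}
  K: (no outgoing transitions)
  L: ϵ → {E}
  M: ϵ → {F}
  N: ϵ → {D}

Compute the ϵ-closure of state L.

{A, D, E, H, J, L, N}

Start with {L}.
From L via ϵ: add E.
From E via ϵ: add H, J.
From H via ϵ: add A.
From A via ϵ: add N.
From N via ϵ: add D.
No new states can be added; the closed set is {A, D, E, H, J, L, N}.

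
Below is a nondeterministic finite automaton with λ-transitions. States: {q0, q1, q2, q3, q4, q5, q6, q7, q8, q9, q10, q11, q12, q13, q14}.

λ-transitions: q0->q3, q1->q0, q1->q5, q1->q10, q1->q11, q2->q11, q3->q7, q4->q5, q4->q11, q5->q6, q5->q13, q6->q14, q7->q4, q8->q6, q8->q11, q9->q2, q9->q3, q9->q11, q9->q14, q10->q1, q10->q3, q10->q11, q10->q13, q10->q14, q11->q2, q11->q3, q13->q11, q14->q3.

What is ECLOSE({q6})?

Start with {q6}.
From q6 via λ: add q14.
From q14 via λ: add q3.
From q3 via λ: add q7.
From q7 via λ: add q4.
From q4 via λ: add q5, q11.
From q5 via λ: add q13.
From q11 via λ: add q2.
No new states can be added; the closed set is {q2, q3, q4, q5, q6, q7, q11, q13, q14}.

{q2, q3, q4, q5, q6, q7, q11, q13, q14}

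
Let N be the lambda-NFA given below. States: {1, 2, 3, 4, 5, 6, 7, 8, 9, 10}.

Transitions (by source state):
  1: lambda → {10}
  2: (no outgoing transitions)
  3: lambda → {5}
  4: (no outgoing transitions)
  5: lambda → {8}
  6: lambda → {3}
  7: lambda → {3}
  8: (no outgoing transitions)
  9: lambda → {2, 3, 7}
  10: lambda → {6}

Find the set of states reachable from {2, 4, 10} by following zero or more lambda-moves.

{2, 3, 4, 5, 6, 8, 10}

Start with {2, 4, 10}.
From 10 via lambda: add 6.
From 6 via lambda: add 3.
From 3 via lambda: add 5.
From 5 via lambda: add 8.
No new states can be added; the closed set is {2, 3, 4, 5, 6, 8, 10}.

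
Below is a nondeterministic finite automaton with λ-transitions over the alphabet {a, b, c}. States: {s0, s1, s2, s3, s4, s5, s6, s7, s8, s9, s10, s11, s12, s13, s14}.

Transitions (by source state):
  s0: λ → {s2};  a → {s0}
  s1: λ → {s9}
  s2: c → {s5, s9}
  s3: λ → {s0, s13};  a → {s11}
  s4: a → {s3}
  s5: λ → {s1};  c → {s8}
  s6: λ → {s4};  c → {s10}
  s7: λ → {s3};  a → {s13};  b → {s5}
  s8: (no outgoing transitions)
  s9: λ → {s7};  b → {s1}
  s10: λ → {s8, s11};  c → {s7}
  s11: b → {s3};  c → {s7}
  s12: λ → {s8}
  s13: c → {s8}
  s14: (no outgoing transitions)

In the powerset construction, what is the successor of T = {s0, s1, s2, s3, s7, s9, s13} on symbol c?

{s0, s1, s2, s3, s5, s7, s8, s9, s13}

s2 on c → {s5, s9}.
s13 on c → {s8}.
No c-transition from s0, s1, s3, s7, s9.
Union after reading c: {s5, s8, s9}.
Now take the λ-closure:
From s5 via λ: add s1.
From s9 via λ: add s7.
From s7 via λ: add s3.
From s3 via λ: add s0, s13.
From s0 via λ: add s2.
No new states can be added; the closed set is {s0, s1, s2, s3, s5, s7, s8, s9, s13}.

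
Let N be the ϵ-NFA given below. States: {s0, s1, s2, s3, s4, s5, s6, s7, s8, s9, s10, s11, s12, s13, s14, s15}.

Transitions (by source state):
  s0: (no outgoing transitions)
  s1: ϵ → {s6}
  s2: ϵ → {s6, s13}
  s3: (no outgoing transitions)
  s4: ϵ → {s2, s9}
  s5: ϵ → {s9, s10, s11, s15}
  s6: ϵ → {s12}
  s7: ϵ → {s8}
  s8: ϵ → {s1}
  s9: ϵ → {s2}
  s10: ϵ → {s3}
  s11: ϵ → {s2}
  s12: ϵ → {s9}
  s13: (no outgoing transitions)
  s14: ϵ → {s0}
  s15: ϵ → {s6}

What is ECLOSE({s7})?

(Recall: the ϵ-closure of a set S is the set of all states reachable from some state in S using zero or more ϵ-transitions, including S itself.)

Start with {s7}.
From s7 via ϵ: add s8.
From s8 via ϵ: add s1.
From s1 via ϵ: add s6.
From s6 via ϵ: add s12.
From s12 via ϵ: add s9.
From s9 via ϵ: add s2.
From s2 via ϵ: add s13.
No new states can be added; the closed set is {s1, s2, s6, s7, s8, s9, s12, s13}.

{s1, s2, s6, s7, s8, s9, s12, s13}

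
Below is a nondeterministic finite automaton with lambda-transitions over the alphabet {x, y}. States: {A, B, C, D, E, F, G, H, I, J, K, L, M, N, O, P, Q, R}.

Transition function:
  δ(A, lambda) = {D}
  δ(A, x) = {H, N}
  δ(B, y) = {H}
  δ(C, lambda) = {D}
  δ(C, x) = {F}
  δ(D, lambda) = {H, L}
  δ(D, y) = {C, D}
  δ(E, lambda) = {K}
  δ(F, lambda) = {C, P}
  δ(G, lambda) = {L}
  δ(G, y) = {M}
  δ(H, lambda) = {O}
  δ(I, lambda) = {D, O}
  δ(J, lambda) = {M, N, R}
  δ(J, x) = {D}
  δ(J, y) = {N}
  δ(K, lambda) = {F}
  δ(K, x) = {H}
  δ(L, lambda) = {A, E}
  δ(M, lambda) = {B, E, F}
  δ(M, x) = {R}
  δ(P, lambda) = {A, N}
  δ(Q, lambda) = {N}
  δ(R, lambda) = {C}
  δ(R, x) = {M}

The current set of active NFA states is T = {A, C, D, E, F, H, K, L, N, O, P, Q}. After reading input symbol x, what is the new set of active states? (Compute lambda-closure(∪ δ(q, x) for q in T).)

A on x → {H, N}.
C on x → {F}.
K on x → {H}.
No x-transition from D, E, F, H, L, N, O, P, Q.
Union after reading x: {F, H, N}.
Now take the lambda-closure:
From F via lambda: add C, P.
From H via lambda: add O.
From C via lambda: add D.
From P via lambda: add A.
From D via lambda: add L.
From L via lambda: add E.
From E via lambda: add K.
No new states can be added; the closed set is {A, C, D, E, F, H, K, L, N, O, P}.

{A, C, D, E, F, H, K, L, N, O, P}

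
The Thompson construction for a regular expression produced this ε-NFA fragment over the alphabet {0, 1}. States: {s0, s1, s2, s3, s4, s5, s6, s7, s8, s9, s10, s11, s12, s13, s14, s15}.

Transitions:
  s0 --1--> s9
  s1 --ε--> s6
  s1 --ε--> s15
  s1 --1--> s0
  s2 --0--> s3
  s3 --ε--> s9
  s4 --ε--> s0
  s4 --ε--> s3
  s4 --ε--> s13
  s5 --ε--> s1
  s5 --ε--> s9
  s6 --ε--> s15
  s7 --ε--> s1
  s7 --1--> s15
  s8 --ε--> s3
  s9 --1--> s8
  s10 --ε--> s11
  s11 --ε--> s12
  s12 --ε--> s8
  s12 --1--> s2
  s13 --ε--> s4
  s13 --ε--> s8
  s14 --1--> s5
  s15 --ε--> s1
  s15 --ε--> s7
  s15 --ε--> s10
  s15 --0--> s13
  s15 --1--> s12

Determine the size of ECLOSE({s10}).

Start with {s10}.
From s10 via ε: add s11.
From s11 via ε: add s12.
From s12 via ε: add s8.
From s8 via ε: add s3.
From s3 via ε: add s9.
ε-closure = {s3, s8, s9, s10, s11, s12}, which has 6 states.

6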